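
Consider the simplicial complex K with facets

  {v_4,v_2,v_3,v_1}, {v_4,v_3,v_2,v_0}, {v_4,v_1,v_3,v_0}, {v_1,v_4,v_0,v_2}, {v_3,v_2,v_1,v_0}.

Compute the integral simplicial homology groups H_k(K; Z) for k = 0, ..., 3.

Fix the vertex order v_0 < v_1 < v_2 < v_3 < v_4 and write every simplex with vertices in increasing order. Then dim K = 3 and the simplices of K are:

  0-simplices (5): [v_0], [v_1], [v_2], [v_3], [v_4]
  1-simplices (10): [v_0,v_1], [v_0,v_2], [v_0,v_3], [v_0,v_4], [v_1,v_2], [v_1,v_3], [v_1,v_4], [v_2,v_3], [v_2,v_4], [v_3,v_4]
  2-simplices (10): [v_0,v_1,v_2], [v_0,v_1,v_3], [v_0,v_1,v_4], [v_0,v_2,v_3], [v_0,v_2,v_4], [v_0,v_3,v_4], [v_1,v_2,v_3], [v_1,v_2,v_4], [v_1,v_3,v_4], [v_2,v_3,v_4]
  3-simplices (5): [v_0,v_1,v_2,v_3], [v_0,v_1,v_2,v_4], [v_0,v_1,v_3,v_4], [v_0,v_2,v_3,v_4], [v_1,v_2,v_3,v_4]

Hence C_0 ≅ Z^5, C_1 ≅ Z^10, C_2 ≅ Z^10, C_3 ≅ Z^5.

The boundary map ∂_1: C_1 → C_0 is given by ∂[p,q] = [q] − [p].
The 5×10 boundary matrix has rank 4 and Smith normal form diag(1,1,1,1).

The boundary map ∂_2: C_2 → C_1 acts by ∂[p,q,r] = [q,r] − [p,r] + [p,q]. For instance
  ∂[v_0,v_1,v_2] = [v_1,v_2] − [v_0,v_2] + [v_0,v_1],
  ∂[v_0,v_1,v_3] = [v_1,v_3] − [v_0,v_3] + [v_0,v_1].
The resulting 10×10 matrix has rank 6, and its Smith normal form has invariant factors (1,1,1,1,1,1).

The boundary map ∂_3: C_3 → C_2 sends each 3-simplex σ to the alternating sum Σ_i (−1)^i (σ with its i-th vertex removed). For instance
  ∂[v_0,v_2,v_3,v_4] = [v_2,v_3,v_4] − [v_0,v_3,v_4] + [v_0,v_2,v_4] − [v_0,v_2,v_3],
  ∂[v_0,v_1,v_3,v_4] = [v_1,v_3,v_4] − [v_0,v_3,v_4] + [v_0,v_1,v_4] − [v_0,v_1,v_3].
This gives a 10×5 integer matrix of rank 4; reducing to Smith normal form yields diagonal entries (1,1,1,1).

Reading off H_k = ker ∂_k / im ∂_{k+1}:

  H_0: rank C_0 − rank ∂_1 = 5 − 4 = 1, and the invariant factors of ∂_1 are all 1, so H_0 = Z.
  H_1: rank ker ∂_1 − rank ∂_2 = (10 − 4) − 6 = 0, and the invariant factors of ∂_2 are all 1, so H_1 = 0.
  H_2: rank ker ∂_2 − rank ∂_3 = (10 − 6) − 4 = 0, and the invariant factors of ∂_3 are all 1, so H_2 = 0.
  H_3: rank ker ∂_3 − rank ∂_4 = (5 − 4) − 0 = 1, and there is no ∂_4, so H_3 = Z.

H_0 = Z,  H_1 = 0,  H_2 = 0,  H_3 = Z.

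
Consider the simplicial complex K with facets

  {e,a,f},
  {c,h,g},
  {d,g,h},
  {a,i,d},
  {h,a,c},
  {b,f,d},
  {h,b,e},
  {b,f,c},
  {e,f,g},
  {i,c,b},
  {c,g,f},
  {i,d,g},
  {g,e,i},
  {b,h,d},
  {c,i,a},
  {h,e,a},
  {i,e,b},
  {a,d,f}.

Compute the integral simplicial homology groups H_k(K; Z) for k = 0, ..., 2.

Order the vertices as a < b < c < d < e < f < g < h < i. Listing each simplex with vertices in this order, K has dimension 2 with simplices:

  0-simplices (9): a, b, c, d, e, f, g, h, i
  1-simplices (27): ac, ad, ae, af, ah, ai, bc, bd, be, bf, bh, bi, cf, cg, ch, ci, df, dg, dh, di, ef, eg, eh, ei, fg, gh, gi
  2-simplices (18): ach, aci, adf, adi, aef, aeh, bcf, bci, bdf, bdh, beh, bei, cfg, cgh, dgh, dgi, efg, egi

giving chain groups C_0 ≅ Z^9, C_1 ≅ Z^27, C_2 ≅ Z^18.

∂_1: C_1 → C_0 maps an edge to its endpoints' difference, ∂[p,q] = q − p. For instance
  ∂gh = h − g.
This gives a 9×27 integer matrix of rank 8; reducing to Smith normal form yields diagonal entries (1,1,1,1,1,1,1,1).

The boundary map ∂_2: C_2 → C_1 acts by ∂[p,q,r] = [q,r] − [p,r] + [p,q]. For instance
  ∂dgh = gh − dh + dg,
  ∂cfg = fg − cg + cf.
The 27×18 boundary matrix has rank 17 and Smith normal form diag(1,1,1,1,1,1,1,1,1,1,1,1,1,1,1,1,1).

Now H_k = ker ∂_k / im ∂_{k+1}, so:

  H_0: rank C_0 − rank ∂_1 = 9 − 8 = 1, and the invariant factors of ∂_1 are all 1, so H_0 = Z.
  H_1: rank ker ∂_1 − rank ∂_2 = (27 − 8) − 17 = 2, and the invariant factors of ∂_2 are all 1, so H_1 = Z^2.
  H_2: rank ker ∂_2 − rank ∂_3 = (18 − 17) − 0 = 1, and there is no ∂_3, so H_2 = Z.

H_0 ≅ Z,  H_1 ≅ Z^2,  H_2 ≅ Z.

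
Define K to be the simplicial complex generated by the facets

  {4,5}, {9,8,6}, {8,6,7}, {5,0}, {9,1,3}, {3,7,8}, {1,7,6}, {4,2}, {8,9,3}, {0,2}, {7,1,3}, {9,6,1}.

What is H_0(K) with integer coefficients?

H_0 ≅ Z^2.

Order the vertices as 0 < 1 < 2 < 3 < 4 < 5 < 6 < 7 < 8 < 9. Listing each simplex with vertices in this order, K has dimension 2 with simplices:

  0-simplices (10): [0], [1], [2], [3], [4], [5], [6], [7], [8], [9]
  1-simplices (16): [0,2], [0,5], [1,3], [1,6], [1,7], [1,9], [2,4], [3,7], [3,8], [3,9], [4,5], [6,7], [6,8], [6,9], [7,8], [8,9]
  2-simplices (8): [1,3,7], [1,3,9], [1,6,7], [1,6,9], [3,7,8], [3,8,9], [6,7,8], [6,8,9]

so the chain groups are C_0 ≅ Z^10, C_1 ≅ Z^16, C_2 ≅ Z^8.

Boundary ∂_1: C_1 → C_0 sends each edge [p,q] (with p < q) to q − p. For instance
  ∂[3,8] = [8] − [3].
As a 10×16 matrix over Z this has rank 8, with invariant factors (1,1,1,1,1,1,1,1).

∂_2: C_2 → C_1 acts by ∂[p,q,r] = [q,r] − [p,r] + [p,q]. For instance
  ∂[1,6,9] = [6,9] − [1,9] + [1,6],
  ∂[6,8,9] = [8,9] − [6,9] + [6,8].
As a 16×8 matrix over Z this has rank 7, with invariant factors (1,1,1,1,1,1,1).

Reading off H_k = ker ∂_k / im ∂_{k+1}:

  H_0: rank C_0 − rank ∂_1 = 10 − 8 = 2, and the invariant factors of ∂_1 are all 1, so H_0 = Z^2.

(K is a triangulation of the disjoint union of the 2-sphere S^2 and the circle S^1.)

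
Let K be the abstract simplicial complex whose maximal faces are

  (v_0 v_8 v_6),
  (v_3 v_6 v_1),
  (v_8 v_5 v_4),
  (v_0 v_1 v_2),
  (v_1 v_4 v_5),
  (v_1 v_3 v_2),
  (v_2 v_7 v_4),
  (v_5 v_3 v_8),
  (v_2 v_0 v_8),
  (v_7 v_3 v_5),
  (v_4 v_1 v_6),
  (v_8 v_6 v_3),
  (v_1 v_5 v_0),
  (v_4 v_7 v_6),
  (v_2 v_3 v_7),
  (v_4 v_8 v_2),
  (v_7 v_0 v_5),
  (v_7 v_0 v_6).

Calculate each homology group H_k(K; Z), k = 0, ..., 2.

We work with the vertex ordering v_0 < v_1 < v_2 < v_3 < v_4 < v_5 < v_6 < v_7 < v_8. The simplices of K, each written with vertices in increasing order, are:

  0-simplices (9): [v_0], [v_1], [v_2], [v_3], [v_4], [v_5], [v_6], [v_7], [v_8]
  1-simplices (27): (27 of them)
  2-simplices (18): (18 of them)

so the chain groups are C_0 ≅ Z^9, C_1 ≅ Z^27, C_2 ≅ Z^18.

∂_1: C_1 → C_0 maps an edge to its endpoints' difference, ∂[p,q] = q − p.
The 9×27 boundary matrix has rank 8 and Smith normal form diag(1,1,1,1,1,1,1,1).

∂_2: C_2 → C_1 maps a triangle to the signed sum of its edges. For instance
  ∂[v_4,v_5,v_8] = [v_5,v_8] − [v_4,v_8] + [v_4,v_5],
  ∂[v_2,v_4,v_7] = [v_4,v_7] − [v_2,v_7] + [v_2,v_4].
As a 27×18 matrix over Z this has rank 17, with invariant factors (1,1,1,1,1,1,1,1,1,1,1,1,1,1,1,1,1).

Computing H_k = (kernel of ∂_k) / (image of ∂_{k+1}):

  H_0: rank C_0 − rank ∂_1 = 9 − 8 = 1, and the invariant factors of ∂_1 are all 1, so H_0 ≅ Z.
  H_1: rank ker ∂_1 − rank ∂_2 = (27 − 8) − 17 = 2, and the invariant factors of ∂_2 are all 1, so H_1 ≅ Z^2.
  H_2: rank ker ∂_2 − rank ∂_3 = (18 − 17) − 0 = 1, and there is no ∂_3, so H_2 ≅ Z.

H_0 ≅ Z,  H_1 ≅ Z^2,  H_2 ≅ Z.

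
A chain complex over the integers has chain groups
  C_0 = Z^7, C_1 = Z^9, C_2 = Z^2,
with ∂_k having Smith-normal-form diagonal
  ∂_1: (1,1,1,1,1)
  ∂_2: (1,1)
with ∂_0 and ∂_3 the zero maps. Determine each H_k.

H_0 ≅ Z^2,  H_1 ≅ Z^2,  H_2 = 0.

H_0: b_0 = 7 − 0 − 5 = 2; torsion from ∂_1 factors > 1: none. So H_0 ≅ Z^2.
H_1: b_1 = 9 − 5 − 2 = 2; torsion from ∂_2 factors > 1: none. So H_1 ≅ Z^2.
H_2: b_2 = 2 − 2 − 0 = 0; torsion from ∂_3 factors > 1: none. So H_2 ≅ 0.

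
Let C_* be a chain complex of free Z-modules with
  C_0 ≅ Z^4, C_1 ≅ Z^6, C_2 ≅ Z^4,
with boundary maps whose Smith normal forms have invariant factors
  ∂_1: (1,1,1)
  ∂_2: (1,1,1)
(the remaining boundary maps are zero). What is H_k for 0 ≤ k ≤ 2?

H_0: b_0 = 4 − 0 − 3 = 1; torsion from ∂_1 factors > 1: none. So H_0 ≅ Z.
H_1: b_1 = 6 − 3 − 3 = 0; torsion from ∂_2 factors > 1: none. So H_1 ≅ 0.
H_2: b_2 = 4 − 3 − 0 = 1; torsion from ∂_3 factors > 1: none. So H_2 ≅ Z.

H_0 ≅ Z,  H_1 = 0,  H_2 ≅ Z.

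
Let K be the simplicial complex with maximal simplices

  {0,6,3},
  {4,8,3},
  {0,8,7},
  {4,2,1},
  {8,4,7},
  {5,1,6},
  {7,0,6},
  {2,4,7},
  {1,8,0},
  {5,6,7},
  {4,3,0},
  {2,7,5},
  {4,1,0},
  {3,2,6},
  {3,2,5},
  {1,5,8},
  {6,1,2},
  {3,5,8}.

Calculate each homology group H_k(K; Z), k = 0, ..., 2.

H_0 = Z,  H_1 = Z ⊕ Z/2Z,  H_2 = 0.

K has 9 vertices, 27 edges, 18 triangles.
rank ∂_0 = 0, rank ∂_1 = 8 ⇒ b_0 = 9 − 0 − 8 = 1; all invariant factors of ∂_1 are 1 so no torsion. So H_0 = Z.
rank ∂_1 = 8, rank ∂_2 = 18 ⇒ b_1 = 27 − 8 − 18 = 1; ∂_2 has invariant factor(s) [2] giving torsion. So H_1 = Z ⊕ Z/2Z.
rank ∂_2 = 18, rank ∂_3 = 0 ⇒ b_2 = 18 − 18 − 0 = 0. So H_2 = 0.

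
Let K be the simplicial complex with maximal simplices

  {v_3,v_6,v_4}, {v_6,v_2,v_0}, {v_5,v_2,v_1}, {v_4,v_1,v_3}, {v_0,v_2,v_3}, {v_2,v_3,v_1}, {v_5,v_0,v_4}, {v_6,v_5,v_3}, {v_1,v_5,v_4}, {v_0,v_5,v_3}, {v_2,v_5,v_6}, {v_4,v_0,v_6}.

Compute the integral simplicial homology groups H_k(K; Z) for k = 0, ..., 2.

H_0 = Z,  H_1 = Z_2,  H_2 = 0.

Take the total order v_0 < v_1 < v_2 < v_3 < v_4 < v_5 < v_6 on the vertex set. Then K (dimension 2) consists of the simplices:

  0-simplices (7): [v_0], [v_1], [v_2], [v_3], [v_4], [v_5], [v_6]
  1-simplices (18): (18 of them)
  2-simplices (12): (12 of them)

giving chain groups C_0 ≅ Z^7, C_1 ≅ Z^18, C_2 ≅ Z^12.

Boundary ∂_1: C_1 → C_0 is given by ∂[p,q] = [q] − [p].
As a 7×18 matrix over Z this has rank 6, with invariant factors (1,1,1,1,1,1).

Boundary ∂_2: C_2 → C_1 sends each 2-simplex [p,q,r] to [q,r] − [p,r] + [p,q]. For instance
  ∂[v_3,v_5,v_6] = [v_5,v_6] − [v_3,v_6] + [v_3,v_5],
  ∂[v_1,v_4,v_5] = [v_4,v_5] − [v_1,v_5] + [v_1,v_4].
The resulting 18×12 matrix has rank 12, and its Smith normal form has invariant factors (1,1,1,1,1,1,1,1,1,1,1,2).

Now H_k = ker ∂_k / im ∂_{k+1}, so:

  H_0: rank C_0 − rank ∂_1 = 7 − 6 = 1, and the invariant factors of ∂_1 are all 1, so H_0 = Z.
  H_1: rank ker ∂_1 − rank ∂_2 = (18 − 6) − 12 = 0, and ∂_2 has invariant factor 2 > 1, so H_1 = Z_2.
  H_2: rank ker ∂_2 − rank ∂_3 = (12 − 12) − 0 = 0, and there is no ∂_3, so H_2 = 0.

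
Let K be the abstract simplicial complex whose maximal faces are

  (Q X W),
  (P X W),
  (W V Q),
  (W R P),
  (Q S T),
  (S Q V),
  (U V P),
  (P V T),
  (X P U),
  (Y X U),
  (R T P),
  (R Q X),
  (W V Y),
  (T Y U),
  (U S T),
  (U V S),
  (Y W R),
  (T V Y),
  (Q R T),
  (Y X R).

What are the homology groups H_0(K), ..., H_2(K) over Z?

H_0 = Z,  H_1 = Z ⊕ Z/2,  H_2 = 0.

Fix the vertex order P < Q < R < S < T < U < V < W < X < Y and write every simplex with vertices in increasing order. Then dim K = 2 and the simplices of K are:

  0-simplices (10): P, Q, R, S, T, U, V, W, X, Y
  1-simplices (30): PR, PT, PU, PV, PW, PX, QR, QS, QT, QV, QW, QX, RT, RW, RX, RY, ST, SU, SV, TU, TV, TY, UV, UX, UY, VW, VY, WX, WY, XY
  2-simplices (20): PRT, PRW, PTV, PUV, PUX, PWX, QRT, QRX, QST, QSV, QVW, QWX, RWY, RXY, STU, SUV, TUY, TVY, UXY, VWY

so the chain groups are C_0 ≅ Z^10, C_1 ≅ Z^30, C_2 ≅ Z^20.

The boundary map ∂_1: C_1 → C_0 maps an edge to its endpoints' difference, ∂[p,q] = q − p.
The 10×30 boundary matrix has rank 9 and Smith normal form diag(1,1,1,1,1,1,1,1,1).

Boundary ∂_2: C_2 → C_1 maps a triangle to the signed sum of its edges. For instance
  ∂PRT = RT − PT + PR,
  ∂SUV = UV − SV + SU.
As a 30×20 matrix over Z this has rank 20, with invariant factors (1,1,1,1,1,1,1,1,1,1,1,1,1,1,1,1,1,1,1,2).

Reading off H_k = ker ∂_k / im ∂_{k+1}:

  H_0: rank C_0 − rank ∂_1 = 10 − 9 = 1, and the invariant factors of ∂_1 are all 1, so H_0 = Z.
  H_1: rank ker ∂_1 − rank ∂_2 = (30 − 9) − 20 = 1, and ∂_2 has invariant factor 2 > 1, so H_1 = Z ⊕ Z/2.
  H_2: rank ker ∂_2 − rank ∂_3 = (20 − 20) − 0 = 0, and there is no ∂_3, so H_2 = 0.

As a check, the Euler characteristic is 10 − 30 + 20 = 0, which agrees with 1 − 1 + 0 = 0.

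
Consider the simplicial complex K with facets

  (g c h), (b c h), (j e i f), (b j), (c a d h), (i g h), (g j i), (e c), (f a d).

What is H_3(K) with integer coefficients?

H_3 = 0.

Fix the vertex order a < b < c < d < e < f < g < h < i < j and write every simplex with vertices in increasing order. Then dim K = 3 and the simplices of K are:

  0-simplices (10): a, b, c, d, e, f, g, h, i, j
  1-simplices (23): ac, ad, af, ah, bc, bh, bj, cd, ce, cg, ch, df, dh, ef, ei, ej, fi, fj, gh, gi, gj, hi, ij
  2-simplices (13): acd, ach, adf, adh, bch, cdh, cgh, efi, efj, eij, fij, ghi, gij
  3-simplices (2): acdh, efij

giving chain groups C_0 ≅ Z^10, C_1 ≅ Z^23, C_2 ≅ Z^13, C_3 ≅ Z^2.

Boundary ∂_1: C_1 → C_0 is given by ∂[p,q] = [q] − [p]. For instance
  ∂bh = h − b.
As a 10×23 matrix over Z this has rank 9, with invariant factors (1,1,1,1,1,1,1,1,1).

Boundary ∂_2: C_2 → C_1 maps a triangle to the signed sum of its edges. For instance
  ∂eij = ij − ej + ei,
  ∂gij = ij − gj + gi.
This gives a 23×13 integer matrix of rank 11; reducing to Smith normal form yields diagonal entries (1,1,1,1,1,1,1,1,1,1,1).

The boundary map ∂_3: C_3 → C_2 sends each 3-simplex σ to the alternating sum Σ_i (−1)^i (σ with its i-th vertex removed). For instance
  ∂efij = fij − eij + efj − efi,
  ∂acdh = cdh − adh + ach − acd.
As a 13×2 matrix over Z this has rank 2, with invariant factors (1,1).

Computing H_k = (kernel of ∂_k) / (image of ∂_{k+1}):

  H_3: rank ker ∂_3 − rank ∂_4 = (2 − 2) − 0 = 0, and there is no ∂_4, so H_3 ≅ 0.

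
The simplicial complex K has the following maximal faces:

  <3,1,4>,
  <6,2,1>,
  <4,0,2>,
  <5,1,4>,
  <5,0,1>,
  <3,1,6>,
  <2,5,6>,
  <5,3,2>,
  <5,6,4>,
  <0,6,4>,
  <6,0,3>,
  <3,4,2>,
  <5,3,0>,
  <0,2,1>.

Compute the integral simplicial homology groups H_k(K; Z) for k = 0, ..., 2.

H_0 ≅ Z,  H_1 ≅ Z^2,  H_2 ≅ Z.

Order the vertices as 0 < 1 < 2 < 3 < 4 < 5 < 6. Listing each simplex with vertices in this order, K has dimension 2 with simplices:

  0-simplices (7): [0], [1], [2], [3], [4], [5], [6]
  1-simplices (21): [0,1], [0,2], [0,3], [0,4], [0,5], [0,6], [1,2], [1,3], [1,4], [1,5], [1,6], [2,3], [2,4], [2,5], [2,6], [3,4], [3,5], [3,6], [4,5], [4,6], [5,6]
  2-simplices (14): [0,1,2], [0,1,5], [0,2,4], [0,3,5], [0,3,6], [0,4,6], [1,2,6], [1,3,4], [1,3,6], [1,4,5], [2,3,4], [2,3,5], [2,5,6], [4,5,6]

Hence C_0 ≅ Z^7, C_1 ≅ Z^21, C_2 ≅ Z^14.

∂_1: C_1 → C_0 is given by ∂[p,q] = [q] − [p].
The 7×21 boundary matrix has rank 6 and Smith normal form diag(1,1,1,1,1,1).

Boundary ∂_2: C_2 → C_1 acts by ∂[p,q,r] = [q,r] − [p,r] + [p,q]. For instance
  ∂[0,4,6] = [4,6] − [0,6] + [0,4],
  ∂[1,3,6] = [3,6] − [1,6] + [1,3].
As a 21×14 matrix over Z this has rank 13, with invariant factors (1,1,1,1,1,1,1,1,1,1,1,1,1).

Computing H_k = (kernel of ∂_k) / (image of ∂_{k+1}):

  H_0: rank C_0 − rank ∂_1 = 7 − 6 = 1, and the invariant factors of ∂_1 are all 1, so H_0 = Z.
  H_1: rank ker ∂_1 − rank ∂_2 = (21 − 6) − 13 = 2, and the invariant factors of ∂_2 are all 1, so H_1 = Z^2.
  H_2: rank ker ∂_2 − rank ∂_3 = (14 − 13) − 0 = 1, and there is no ∂_3, so H_2 = Z.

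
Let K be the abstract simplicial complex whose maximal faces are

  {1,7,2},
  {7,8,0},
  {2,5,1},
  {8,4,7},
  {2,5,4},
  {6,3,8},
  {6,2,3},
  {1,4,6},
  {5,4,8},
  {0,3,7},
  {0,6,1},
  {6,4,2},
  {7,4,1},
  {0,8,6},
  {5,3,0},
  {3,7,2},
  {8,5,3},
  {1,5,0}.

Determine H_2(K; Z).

H_2 ≅ 0.

K has 9 vertices, 27 edges, 18 triangles.
rank ∂_2 = 18, rank ∂_3 = 0 ⇒ b_2 = 18 − 18 − 0 = 0. So H_2 ≅ 0.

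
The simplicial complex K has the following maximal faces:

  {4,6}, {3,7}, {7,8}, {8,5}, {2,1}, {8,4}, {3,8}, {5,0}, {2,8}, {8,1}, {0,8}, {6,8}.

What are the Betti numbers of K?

Fix the vertex order 0 < 1 < 2 < 3 < 4 < 5 < 6 < 7 < 8 and write every simplex with vertices in increasing order. Then dim K = 1 and the simplices of K are:

  0-simplices (9): [0], [1], [2], [3], [4], [5], [6], [7], [8]
  1-simplices (12): [0,5], [0,8], [1,2], [1,8], [2,8], [3,7], [3,8], [4,6], [4,8], [5,8], [6,8], [7,8]

so the chain groups are C_0 ≅ Z^9, C_1 ≅ Z^12.

∂_1: C_1 → C_0 is given by ∂[p,q] = [q] − [p]. For instance
  ∂[4,8] = [8] − [4].
The resulting 9×12 matrix has rank 8, and its Smith normal form has invariant factors (1,1,1,1,1,1,1,1).

Computing H_k = (kernel of ∂_k) / (image of ∂_{k+1}):

  H_0: rank C_0 − rank ∂_1 = 9 − 8 = 1, and the invariant factors of ∂_1 are all 1, so H_0 ≅ Z.
  H_1: rank ker ∂_1 − rank ∂_2 = (12 − 8) − 0 = 4, and there is no ∂_2, so H_1 ≅ Z^4.

Hence the Betti numbers are b_0 = 1, b_1 = 4.

b_0 = 1, b_1 = 4.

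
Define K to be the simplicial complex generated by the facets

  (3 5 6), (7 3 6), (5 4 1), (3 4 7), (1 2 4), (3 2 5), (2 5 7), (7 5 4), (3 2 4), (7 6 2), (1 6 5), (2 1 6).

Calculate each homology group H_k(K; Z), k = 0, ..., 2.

H_0 ≅ Z,  H_1 ≅ Z_2,  H_2 = 0.

We work with the vertex ordering 1 < 2 < 3 < 4 < 5 < 6 < 7. The simplices of K, each written with vertices in increasing order, are:

  0-simplices (7): [1], [2], [3], [4], [5], [6], [7]
  1-simplices (18): [1,2], [1,4], [1,5], [1,6], [2,3], [2,4], [2,5], [2,6], [2,7], [3,4], [3,5], [3,6], [3,7], [4,5], [4,7], [5,6], [5,7], [6,7]
  2-simplices (12): [1,2,4], [1,2,6], [1,4,5], [1,5,6], [2,3,4], [2,3,5], [2,5,7], [2,6,7], [3,4,7], [3,5,6], [3,6,7], [4,5,7]

giving chain groups C_0 ≅ Z^7, C_1 ≅ Z^18, C_2 ≅ Z^12.

The boundary map ∂_1: C_1 → C_0 is given by ∂[p,q] = [q] − [p].
The resulting 7×18 matrix has rank 6, and its Smith normal form has invariant factors (1,1,1,1,1,1).

Boundary ∂_2: C_2 → C_1 acts by ∂[p,q,r] = [q,r] − [p,r] + [p,q]. For instance
  ∂[1,2,6] = [2,6] − [1,6] + [1,2],
  ∂[1,5,6] = [5,6] − [1,6] + [1,5].
The resulting 18×12 matrix has rank 12, and its Smith normal form has invariant factors (1,1,1,1,1,1,1,1,1,1,1,2).

Reading off H_k = ker ∂_k / im ∂_{k+1}:

  H_0: rank C_0 − rank ∂_1 = 7 − 6 = 1, and the invariant factors of ∂_1 are all 1, so H_0 ≅ Z.
  H_1: rank ker ∂_1 − rank ∂_2 = (18 − 6) − 12 = 0, and ∂_2 has invariant factor 2 > 1, so H_1 ≅ Z_2.
  H_2: rank ker ∂_2 − rank ∂_3 = (12 − 12) − 0 = 0, and there is no ∂_3, so H_2 ≅ 0.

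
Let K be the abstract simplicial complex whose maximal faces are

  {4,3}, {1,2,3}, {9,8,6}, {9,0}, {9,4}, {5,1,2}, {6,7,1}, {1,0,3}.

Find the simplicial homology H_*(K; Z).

Take the total order 0 < 1 < 2 < 3 < 4 < 5 < 6 < 7 < 8 < 9 on the vertex set. Then K (dimension 2) consists of the simplices:

  0-simplices (10): [0], [1], [2], [3], [4], [5], [6], [7], [8], [9]
  1-simplices (16): [0,1], [0,3], [0,9], [1,2], [1,3], [1,5], [1,6], [1,7], [2,3], [2,5], [3,4], [4,9], [6,7], [6,8], [6,9], [8,9]
  2-simplices (5): [0,1,3], [1,2,3], [1,2,5], [1,6,7], [6,8,9]

Hence C_0 ≅ Z^10, C_1 ≅ Z^16, C_2 ≅ Z^5.

∂_1: C_1 → C_0 sends each edge [p,q] (with p < q) to q − p. For instance
  ∂[0,9] = [9] − [0].
This gives a 10×16 integer matrix of rank 9; reducing to Smith normal form yields diagonal entries (1,1,1,1,1,1,1,1,1).

∂_2: C_2 → C_1 sends each 2-simplex [p,q,r] to [q,r] − [p,r] + [p,q]. For instance
  ∂[0,1,3] = [1,3] − [0,3] + [0,1],
  ∂[1,2,3] = [2,3] − [1,3] + [1,2].
The 16×5 boundary matrix has rank 5 and Smith normal form diag(1,1,1,1,1).

From H_k ≅ ker(∂_k) / im(∂_{k+1}) we obtain:

  H_0: rank C_0 − rank ∂_1 = 10 − 9 = 1, and the invariant factors of ∂_1 are all 1, so H_0 ≅ Z.
  H_1: rank ker ∂_1 − rank ∂_2 = (16 − 9) − 5 = 2, and the invariant factors of ∂_2 are all 1, so H_1 ≅ Z^2.
  H_2: rank ker ∂_2 − rank ∂_3 = (5 − 5) − 0 = 0, and there is no ∂_3, so H_2 ≅ 0.

H_0 ≅ Z,  H_1 ≅ Z^2,  H_2 = 0.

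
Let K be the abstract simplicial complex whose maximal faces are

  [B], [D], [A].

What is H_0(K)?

H_0 = Z^3.

K has 3 vertices.
rank ∂_0 = 0, rank ∂_1 = 0 ⇒ b_0 = 3 − 0 − 0 = 3. So H_0 = Z^3.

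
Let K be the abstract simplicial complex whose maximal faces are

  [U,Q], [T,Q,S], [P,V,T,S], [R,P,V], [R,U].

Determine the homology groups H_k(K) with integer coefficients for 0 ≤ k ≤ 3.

H_0 = Z,  H_1 = Z,  H_2 = 0,  H_3 = 0.

Fix the vertex order P < Q < R < S < T < U < V and write every simplex with vertices in increasing order. Then dim K = 3 and the simplices of K are:

  0-simplices (7): P, Q, R, S, T, U, V
  1-simplices (12): PR, PS, PT, PV, QS, QT, QU, RU, RV, ST, SV, TV
  2-simplices (6): PRV, PST, PSV, PTV, QST, STV
  3-simplices (1): PSTV

so the chain groups are C_0 ≅ Z^7, C_1 ≅ Z^12, C_2 ≅ Z^6, C_3 ≅ Z^1.

Boundary ∂_1: C_1 → C_0 sends each edge [p,q] (with p < q) to q − p.
As a 7×12 matrix over Z this has rank 6, with invariant factors (1,1,1,1,1,1).

Boundary ∂_2: C_2 → C_1 acts by ∂[p,q,r] = [q,r] − [p,r] + [p,q]. For instance
  ∂PTV = TV − PV + PT,
  ∂PRV = RV − PV + PR.
As a 12×6 matrix over Z this has rank 5, with invariant factors (1,1,1,1,1).

The boundary map ∂_3: C_3 → C_2 sends each 3-simplex σ to the alternating sum Σ_i (−1)^i (σ with its i-th vertex removed). For instance
  ∂PSTV = STV − PTV + PSV − PST.
This gives a 6×1 integer matrix of rank 1; reducing to Smith normal form yields diagonal entries (1).

From H_k ≅ ker(∂_k) / im(∂_{k+1}) we obtain:

  H_0: rank C_0 − rank ∂_1 = 7 − 6 = 1, and the invariant factors of ∂_1 are all 1, so H_0 ≅ Z.
  H_1: rank ker ∂_1 − rank ∂_2 = (12 − 6) − 5 = 1, and the invariant factors of ∂_2 are all 1, so H_1 ≅ Z.
  H_2: rank ker ∂_2 − rank ∂_3 = (6 − 5) − 1 = 0, and the invariant factors of ∂_3 are all 1, so H_2 ≅ 0.
  H_3: rank ker ∂_3 − rank ∂_4 = (1 − 1) − 0 = 0, and there is no ∂_4, so H_3 ≅ 0.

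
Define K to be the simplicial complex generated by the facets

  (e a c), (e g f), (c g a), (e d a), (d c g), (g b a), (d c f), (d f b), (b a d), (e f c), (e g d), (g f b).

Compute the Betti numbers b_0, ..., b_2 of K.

Fix the vertex order a < b < c < d < e < f < g and write every simplex with vertices in increasing order. Then dim K = 2 and the simplices of K are:

  0-simplices (7): a, b, c, d, e, f, g
  1-simplices (18): ab, ac, ad, ae, ag, bd, bf, bg, cd, ce, cf, cg, de, df, dg, ef, eg, fg
  2-simplices (12): abd, abg, ace, acg, ade, bdf, bfg, cdf, cdg, cef, deg, efg

giving chain groups C_0 ≅ Z^7, C_1 ≅ Z^18, C_2 ≅ Z^12.

The boundary map ∂_1: C_1 → C_0 maps an edge to its endpoints' difference, ∂[p,q] = q − p. For instance
  ∂fg = g − f.
As a 7×18 matrix over Z this has rank 6, with invariant factors (1,1,1,1,1,1).

Boundary ∂_2: C_2 → C_1 sends each 2-simplex [p,q,r] to [q,r] − [p,r] + [p,q]. For instance
  ∂cdf = df − cf + cd,
  ∂abd = bd − ad + ab.
This gives a 18×12 integer matrix of rank 12; reducing to Smith normal form yields diagonal entries (1,1,1,1,1,1,1,1,1,1,1,2).

Computing H_k = (kernel of ∂_k) / (image of ∂_{k+1}):

  H_0: rank C_0 − rank ∂_1 = 7 − 6 = 1, and the invariant factors of ∂_1 are all 1, so H_0 = Z.
  H_1: rank ker ∂_1 − rank ∂_2 = (18 − 6) − 12 = 0, and ∂_2 has invariant factor 2 > 1, so H_1 = Z/2.
  H_2: rank ker ∂_2 − rank ∂_3 = (12 − 12) − 0 = 0, and there is no ∂_3, so H_2 = 0.

Hence the Betti numbers are b_0 = 1, b_1 = 0, b_2 = 0.

b_0 = 1, b_1 = 0, b_2 = 0.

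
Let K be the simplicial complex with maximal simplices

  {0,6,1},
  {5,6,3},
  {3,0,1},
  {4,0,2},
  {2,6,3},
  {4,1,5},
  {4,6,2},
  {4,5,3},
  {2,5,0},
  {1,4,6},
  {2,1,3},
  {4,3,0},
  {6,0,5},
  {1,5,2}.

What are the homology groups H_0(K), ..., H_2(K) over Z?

We work with the vertex ordering 0 < 1 < 2 < 3 < 4 < 5 < 6. The simplices of K, each written with vertices in increasing order, are:

  0-simplices (7): [0], [1], [2], [3], [4], [5], [6]
  1-simplices (21): [0,1], [0,2], [0,3], [0,4], [0,5], [0,6], [1,2], [1,3], [1,4], [1,5], [1,6], [2,3], [2,4], [2,5], [2,6], [3,4], [3,5], [3,6], [4,5], [4,6], [5,6]
  2-simplices (14): [0,1,3], [0,1,6], [0,2,4], [0,2,5], [0,3,4], [0,5,6], [1,2,3], [1,2,5], [1,4,5], [1,4,6], [2,3,6], [2,4,6], [3,4,5], [3,5,6]

so the chain groups are C_0 ≅ Z^7, C_1 ≅ Z^21, C_2 ≅ Z^14.

∂_1: C_1 → C_0 sends each edge [p,q] (with p < q) to q − p. For instance
  ∂[2,6] = [6] − [2].
The 7×21 boundary matrix has rank 6 and Smith normal form diag(1,1,1,1,1,1).

∂_2: C_2 → C_1 acts by ∂[p,q,r] = [q,r] − [p,r] + [p,q]. For instance
  ∂[1,4,5] = [4,5] − [1,5] + [1,4],
  ∂[0,5,6] = [5,6] − [0,6] + [0,5].
The 21×14 boundary matrix has rank 13 and Smith normal form diag(1,1,1,1,1,1,1,1,1,1,1,1,1).

From H_k ≅ ker(∂_k) / im(∂_{k+1}) we obtain:

  H_0: rank C_0 − rank ∂_1 = 7 − 6 = 1, and the invariant factors of ∂_1 are all 1, so H_0 = Z.
  H_1: rank ker ∂_1 − rank ∂_2 = (21 − 6) − 13 = 2, and the invariant factors of ∂_2 are all 1, so H_1 = Z^2.
  H_2: rank ker ∂_2 − rank ∂_3 = (14 − 13) − 0 = 1, and there is no ∂_3, so H_2 = Z.

H_0 = Z,  H_1 = Z^2,  H_2 = Z.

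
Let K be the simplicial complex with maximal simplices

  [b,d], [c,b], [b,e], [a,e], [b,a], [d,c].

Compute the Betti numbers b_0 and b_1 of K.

We work with the vertex ordering a < b < c < d < e. The simplices of K, each written with vertices in increasing order, are:

  0-simplices (5): a, b, c, d, e
  1-simplices (6): ab, ae, bc, bd, be, cd

giving chain groups C_0 ≅ Z^5, C_1 ≅ Z^6.

The boundary map ∂_1: C_1 → C_0 is given by ∂[p,q] = [q] − [p]. For instance
  ∂ab = b − a.
The resulting 5×6 matrix has rank 4, and its Smith normal form has invariant factors (1,1,1,1).

From H_k ≅ ker(∂_k) / im(∂_{k+1}) we obtain:

  H_0: rank C_0 − rank ∂_1 = 5 − 4 = 1, and the invariant factors of ∂_1 are all 1, so H_0 = Z.
  H_1: rank ker ∂_1 − rank ∂_2 = (6 − 4) − 0 = 2, and there is no ∂_2, so H_1 = Z^2.

As a check, the Euler characteristic is 5 − 6 = -1, which agrees with 1 − 2 = -1.

Hence the Betti numbers are b_0 = 1, b_1 = 2.

b_0 = 1, b_1 = 2.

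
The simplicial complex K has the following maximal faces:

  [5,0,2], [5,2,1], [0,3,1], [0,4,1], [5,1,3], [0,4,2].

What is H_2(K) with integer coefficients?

Order the vertices as 0 < 1 < 2 < 3 < 4 < 5. Listing each simplex with vertices in this order, K has dimension 2 with simplices:

  0-simplices (6): [0], [1], [2], [3], [4], [5]
  1-simplices (12): [0,1], [0,2], [0,3], [0,4], [0,5], [1,2], [1,3], [1,4], [1,5], [2,4], [2,5], [3,5]
  2-simplices (6): [0,1,3], [0,1,4], [0,2,4], [0,2,5], [1,2,5], [1,3,5]

Hence C_0 ≅ Z^6, C_1 ≅ Z^12, C_2 ≅ Z^6.

∂_1: C_1 → C_0 is given by ∂[p,q] = [q] − [p].
The resulting 6×12 matrix has rank 5, and its Smith normal form has invariant factors (1,1,1,1,1).

The boundary map ∂_2: C_2 → C_1 maps a triangle to the signed sum of its edges. For instance
  ∂[0,2,5] = [2,5] − [0,5] + [0,2],
  ∂[1,2,5] = [2,5] − [1,5] + [1,2].
This gives a 12×6 integer matrix of rank 6; reducing to Smith normal form yields diagonal entries (1,1,1,1,1,1).

From H_k ≅ ker(∂_k) / im(∂_{k+1}) we obtain:

  H_2: rank ker ∂_2 − rank ∂_3 = (6 − 6) − 0 = 0, and there is no ∂_3, so H_2 ≅ 0.

(K is a triangulation of the cylinder S^1 x I.)

H_2 ≅ 0.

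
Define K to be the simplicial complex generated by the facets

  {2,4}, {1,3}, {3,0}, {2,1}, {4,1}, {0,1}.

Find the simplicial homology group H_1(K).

We work with the vertex ordering 0 < 1 < 2 < 3 < 4. The simplices of K, each written with vertices in increasing order, are:

  0-simplices (5): [0], [1], [2], [3], [4]
  1-simplices (6): [0,1], [0,3], [1,2], [1,3], [1,4], [2,4]

giving chain groups C_0 ≅ Z^5, C_1 ≅ Z^6.

Boundary ∂_1: C_1 → C_0 maps an edge to its endpoints' difference, ∂[p,q] = q − p.
As a 5×6 matrix over Z this has rank 4, with invariant factors (1,1,1,1).

From H_k ≅ ker(∂_k) / im(∂_{k+1}) we obtain:

  H_1: rank ker ∂_1 − rank ∂_2 = (6 − 4) − 0 = 2, and there is no ∂_2, so H_1 = Z^2.

H_1 = Z^2.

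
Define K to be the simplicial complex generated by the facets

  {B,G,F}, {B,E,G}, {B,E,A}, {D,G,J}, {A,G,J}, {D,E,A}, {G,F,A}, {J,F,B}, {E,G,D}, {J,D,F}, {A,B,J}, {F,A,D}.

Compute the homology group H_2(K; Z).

Fix the vertex order A < B < D < E < F < G < J and write every simplex with vertices in increasing order. Then dim K = 2 and the simplices of K are:

  0-simplices (7): A, B, D, E, F, G, J
  1-simplices (18): AB, AD, AE, AF, AG, AJ, BE, BF, BG, BJ, DE, DF, DG, DJ, EG, FG, FJ, GJ
  2-simplices (12): ABE, ABJ, ADE, ADF, AFG, AGJ, BEG, BFG, BFJ, DEG, DFJ, DGJ

so the chain groups are C_0 ≅ Z^7, C_1 ≅ Z^18, C_2 ≅ Z^12.

Boundary ∂_1: C_1 → C_0 is given by ∂[p,q] = [q] − [p].
The resulting 7×18 matrix has rank 6, and its Smith normal form has invariant factors (1,1,1,1,1,1).

∂_2: C_2 → C_1 acts by ∂[p,q,r] = [q,r] − [p,r] + [p,q]. For instance
  ∂AGJ = GJ − AJ + AG,
  ∂BFJ = FJ − BJ + BF.
The 18×12 boundary matrix has rank 12 and Smith normal form diag(1,1,1,1,1,1,1,1,1,1,1,2).

From H_k ≅ ker(∂_k) / im(∂_{k+1}) we obtain:

  H_2: rank ker ∂_2 − rank ∂_3 = (12 − 12) − 0 = 0, and there is no ∂_3, so H_2 ≅ 0.

H_2 = 0.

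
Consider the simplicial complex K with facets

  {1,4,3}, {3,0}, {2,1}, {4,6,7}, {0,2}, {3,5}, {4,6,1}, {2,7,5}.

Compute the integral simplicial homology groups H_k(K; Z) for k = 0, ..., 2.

H_0 = Z,  H_1 = Z^3,  H_2 = 0.

We work with the vertex ordering 0 < 1 < 2 < 3 < 4 < 5 < 6 < 7. The simplices of K, each written with vertices in increasing order, are:

  0-simplices (8): [0], [1], [2], [3], [4], [5], [6], [7]
  1-simplices (14): [0,2], [0,3], [1,2], [1,3], [1,4], [1,6], [2,5], [2,7], [3,4], [3,5], [4,6], [4,7], [5,7], [6,7]
  2-simplices (4): [1,3,4], [1,4,6], [2,5,7], [4,6,7]

so the chain groups are C_0 ≅ Z^8, C_1 ≅ Z^14, C_2 ≅ Z^4.

Boundary ∂_1: C_1 → C_0 maps an edge to its endpoints' difference, ∂[p,q] = q − p. For instance
  ∂[0,3] = [3] − [0].
As a 8×14 matrix over Z this has rank 7, with invariant factors (1,1,1,1,1,1,1).

The boundary map ∂_2: C_2 → C_1 acts by ∂[p,q,r] = [q,r] − [p,r] + [p,q]. For instance
  ∂[1,4,6] = [4,6] − [1,6] + [1,4],
  ∂[4,6,7] = [6,7] − [4,7] + [4,6].
The resulting 14×4 matrix has rank 4, and its Smith normal form has invariant factors (1,1,1,1).

Now H_k = ker ∂_k / im ∂_{k+1}, so:

  H_0: rank C_0 − rank ∂_1 = 8 − 7 = 1, and the invariant factors of ∂_1 are all 1, so H_0 ≅ Z.
  H_1: rank ker ∂_1 − rank ∂_2 = (14 − 7) − 4 = 3, and the invariant factors of ∂_2 are all 1, so H_1 ≅ Z^3.
  H_2: rank ker ∂_2 − rank ∂_3 = (4 − 4) − 0 = 0, and there is no ∂_3, so H_2 ≅ 0.

As a check, the Euler characteristic is 8 − 14 + 4 = -2, which agrees with 1 − 3 + 0 = -2.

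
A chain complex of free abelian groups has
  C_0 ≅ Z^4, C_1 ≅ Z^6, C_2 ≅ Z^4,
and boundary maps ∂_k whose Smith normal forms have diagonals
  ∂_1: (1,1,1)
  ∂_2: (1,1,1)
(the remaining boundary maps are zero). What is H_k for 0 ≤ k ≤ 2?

H_0 ≅ Z,  H_1 = 0,  H_2 ≅ Z.

H_0: b_0 = 4 − 0 − 3 = 1; torsion from ∂_1 factors > 1: none. So H_0 ≅ Z.
H_1: b_1 = 6 − 3 − 3 = 0; torsion from ∂_2 factors > 1: none. So H_1 ≅ 0.
H_2: b_2 = 4 − 3 − 0 = 1; torsion from ∂_3 factors > 1: none. So H_2 ≅ Z.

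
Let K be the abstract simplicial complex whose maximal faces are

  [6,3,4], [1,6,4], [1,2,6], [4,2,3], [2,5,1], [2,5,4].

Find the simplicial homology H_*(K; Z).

H_0 = Z,  H_1 = Z,  H_2 = 0.

K has 6 vertices, 12 edges, 6 triangles.
rank ∂_0 = 0, rank ∂_1 = 5 ⇒ b_0 = 6 − 0 − 5 = 1; all invariant factors of ∂_1 are 1 so no torsion. So H_0 = Z.
rank ∂_1 = 5, rank ∂_2 = 6 ⇒ b_1 = 12 − 5 − 6 = 1; all invariant factors of ∂_2 are 1 so no torsion. So H_1 = Z.
rank ∂_2 = 6, rank ∂_3 = 0 ⇒ b_2 = 6 − 6 − 0 = 0. So H_2 = 0.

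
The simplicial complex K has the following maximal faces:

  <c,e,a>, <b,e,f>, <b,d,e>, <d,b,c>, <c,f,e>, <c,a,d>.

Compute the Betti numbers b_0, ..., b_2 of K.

We work with the vertex ordering a < b < c < d < e < f. The simplices of K, each written with vertices in increasing order, are:

  0-simplices (6): a, b, c, d, e, f
  1-simplices (12): ac, ad, ae, bc, bd, be, bf, cd, ce, cf, de, ef
  2-simplices (6): acd, ace, bcd, bde, bef, cef

giving chain groups C_0 ≅ Z^6, C_1 ≅ Z^12, C_2 ≅ Z^6.

Boundary ∂_1: C_1 → C_0 is given by ∂[p,q] = [q] − [p]. For instance
  ∂ae = e − a.
As a 6×12 matrix over Z this has rank 5, with invariant factors (1,1,1,1,1).

Boundary ∂_2: C_2 → C_1 maps a triangle to the signed sum of its edges. For instance
  ∂bde = de − be + bd,
  ∂bcd = cd − bd + bc.
The resulting 12×6 matrix has rank 6, and its Smith normal form has invariant factors (1,1,1,1,1,1).

Now H_k = ker ∂_k / im ∂_{k+1}, so:

  H_0: rank C_0 − rank ∂_1 = 6 − 5 = 1, and the invariant factors of ∂_1 are all 1, so H_0 ≅ Z.
  H_1: rank ker ∂_1 − rank ∂_2 = (12 − 5) − 6 = 1, and the invariant factors of ∂_2 are all 1, so H_1 ≅ Z.
  H_2: rank ker ∂_2 − rank ∂_3 = (6 − 6) − 0 = 0, and there is no ∂_3, so H_2 ≅ 0.

Hence the Betti numbers are b_0 = 1, b_1 = 1, b_2 = 0.

b_0 = 1, b_1 = 1, b_2 = 0.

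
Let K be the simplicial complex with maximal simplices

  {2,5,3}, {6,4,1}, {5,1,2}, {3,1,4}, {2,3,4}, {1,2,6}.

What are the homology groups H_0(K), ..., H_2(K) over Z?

H_0 ≅ Z,  H_1 ≅ Z,  H_2 = 0.

K has 6 vertices, 12 edges, 6 triangles.
rank ∂_0 = 0, rank ∂_1 = 5 ⇒ b_0 = 6 − 0 − 5 = 1; all invariant factors of ∂_1 are 1 so no torsion. So H_0 = Z.
rank ∂_1 = 5, rank ∂_2 = 6 ⇒ b_1 = 12 − 5 − 6 = 1; all invariant factors of ∂_2 are 1 so no torsion. So H_1 = Z.
rank ∂_2 = 6, rank ∂_3 = 0 ⇒ b_2 = 6 − 6 − 0 = 0. So H_2 = 0.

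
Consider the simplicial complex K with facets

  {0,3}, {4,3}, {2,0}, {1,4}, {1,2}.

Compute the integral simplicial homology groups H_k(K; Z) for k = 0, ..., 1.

H_0 ≅ Z,  H_1 ≅ Z.

Fix the vertex order 0 < 1 < 2 < 3 < 4 and write every simplex with vertices in increasing order. Then dim K = 1 and the simplices of K are:

  0-simplices (5): [0], [1], [2], [3], [4]
  1-simplices (5): [0,2], [0,3], [1,2], [1,4], [3,4]

so the chain groups are C_0 ≅ Z^5, C_1 ≅ Z^5.

Boundary ∂_1: C_1 → C_0 sends each edge [p,q] (with p < q) to q − p. For instance
  ∂[1,4] = [4] − [1].
The 5×5 boundary matrix has rank 4 and Smith normal form diag(1,1,1,1).

Now H_k = ker ∂_k / im ∂_{k+1}, so:

  H_0: rank C_0 − rank ∂_1 = 5 − 4 = 1, and the invariant factors of ∂_1 are all 1, so H_0 = Z.
  H_1: rank ker ∂_1 − rank ∂_2 = (5 − 4) − 0 = 1, and there is no ∂_2, so H_1 = Z.

(K is a triangulation of the circle S^1.)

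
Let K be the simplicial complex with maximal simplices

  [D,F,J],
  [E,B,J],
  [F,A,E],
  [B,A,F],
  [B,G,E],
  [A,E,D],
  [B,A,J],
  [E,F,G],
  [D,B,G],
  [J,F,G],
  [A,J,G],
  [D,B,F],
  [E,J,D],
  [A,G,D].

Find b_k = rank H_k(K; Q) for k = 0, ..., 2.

b_0 = 1, b_1 = 2, b_2 = 1.

K has 7 vertices, 21 edges, 14 triangles.
rank ∂_0 = 0, rank ∂_1 = 6 ⇒ b_0 = 7 − 0 − 6 = 1; all invariant factors of ∂_1 are 1 so no torsion. So H_0 = Z.
rank ∂_1 = 6, rank ∂_2 = 13 ⇒ b_1 = 21 − 6 − 13 = 2; all invariant factors of ∂_2 are 1 so no torsion. So H_1 = Z^2.
rank ∂_2 = 13, rank ∂_3 = 0 ⇒ b_2 = 14 − 13 − 0 = 1. So H_2 = Z.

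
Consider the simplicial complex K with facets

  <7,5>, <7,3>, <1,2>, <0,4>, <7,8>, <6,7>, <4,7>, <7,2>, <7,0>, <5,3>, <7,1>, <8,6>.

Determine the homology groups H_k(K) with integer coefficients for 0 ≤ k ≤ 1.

H_0 ≅ Z,  H_1 ≅ Z^4.

Fix the vertex order 0 < 1 < 2 < 3 < 4 < 5 < 6 < 7 < 8 and write every simplex with vertices in increasing order. Then dim K = 1 and the simplices of K are:

  0-simplices (9): [0], [1], [2], [3], [4], [5], [6], [7], [8]
  1-simplices (12): [0,4], [0,7], [1,2], [1,7], [2,7], [3,5], [3,7], [4,7], [5,7], [6,7], [6,8], [7,8]

giving chain groups C_0 ≅ Z^9, C_1 ≅ Z^12.

∂_1: C_1 → C_0 is given by ∂[p,q] = [q] − [p]. For instance
  ∂[5,7] = [7] − [5].
The 9×12 boundary matrix has rank 8 and Smith normal form diag(1,1,1,1,1,1,1,1).

From H_k ≅ ker(∂_k) / im(∂_{k+1}) we obtain:

  H_0: rank C_0 − rank ∂_1 = 9 − 8 = 1, and the invariant factors of ∂_1 are all 1, so H_0 ≅ Z.
  H_1: rank ker ∂_1 − rank ∂_2 = (12 − 8) − 0 = 4, and there is no ∂_2, so H_1 ≅ Z^4.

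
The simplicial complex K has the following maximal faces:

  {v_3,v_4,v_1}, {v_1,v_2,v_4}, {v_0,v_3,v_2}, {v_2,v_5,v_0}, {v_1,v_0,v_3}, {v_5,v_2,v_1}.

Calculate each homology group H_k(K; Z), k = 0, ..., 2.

H_0 = Z,  H_1 = Z,  H_2 = 0.

We work with the vertex ordering v_0 < v_1 < v_2 < v_3 < v_4 < v_5. The simplices of K, each written with vertices in increasing order, are:

  0-simplices (6): [v_0], [v_1], [v_2], [v_3], [v_4], [v_5]
  1-simplices (12): [v_0,v_1], [v_0,v_2], [v_0,v_3], [v_0,v_5], [v_1,v_2], [v_1,v_3], [v_1,v_4], [v_1,v_5], [v_2,v_3], [v_2,v_4], [v_2,v_5], [v_3,v_4]
  2-simplices (6): [v_0,v_1,v_3], [v_0,v_2,v_3], [v_0,v_2,v_5], [v_1,v_2,v_4], [v_1,v_2,v_5], [v_1,v_3,v_4]

so the chain groups are C_0 ≅ Z^6, C_1 ≅ Z^12, C_2 ≅ Z^6.

Boundary ∂_1: C_1 → C_0 sends each edge [p,q] (with p < q) to q − p. For instance
  ∂[v_0,v_2] = [v_2] − [v_0].
As a 6×12 matrix over Z this has rank 5, with invariant factors (1,1,1,1,1).

Boundary ∂_2: C_2 → C_1 acts by ∂[p,q,r] = [q,r] − [p,r] + [p,q]. For instance
  ∂[v_1,v_2,v_4] = [v_2,v_4] − [v_1,v_4] + [v_1,v_2],
  ∂[v_0,v_2,v_3] = [v_2,v_3] − [v_0,v_3] + [v_0,v_2].
This gives a 12×6 integer matrix of rank 6; reducing to Smith normal form yields diagonal entries (1,1,1,1,1,1).

Reading off H_k = ker ∂_k / im ∂_{k+1}:

  H_0: rank C_0 − rank ∂_1 = 6 − 5 = 1, and the invariant factors of ∂_1 are all 1, so H_0 = Z.
  H_1: rank ker ∂_1 − rank ∂_2 = (12 − 5) − 6 = 1, and the invariant factors of ∂_2 are all 1, so H_1 = Z.
  H_2: rank ker ∂_2 − rank ∂_3 = (6 − 6) − 0 = 0, and there is no ∂_3, so H_2 = 0.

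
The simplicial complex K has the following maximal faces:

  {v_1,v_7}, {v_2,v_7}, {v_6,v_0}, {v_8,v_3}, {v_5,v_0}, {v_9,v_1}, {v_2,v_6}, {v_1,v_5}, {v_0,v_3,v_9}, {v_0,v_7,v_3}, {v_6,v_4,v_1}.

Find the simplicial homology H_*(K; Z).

H_0 ≅ Z,  H_1 ≅ Z^4,  H_2 = 0.

We work with the vertex ordering v_0 < v_1 < v_2 < v_3 < v_4 < v_5 < v_6 < v_7 < v_8 < v_9. The simplices of K, each written with vertices in increasing order, are:

  0-simplices (10): [v_0], [v_1], [v_2], [v_3], [v_4], [v_5], [v_6], [v_7], [v_8], [v_9]
  1-simplices (16): (16 of them)
  2-simplices (3): [v_0,v_3,v_7], [v_0,v_3,v_9], [v_1,v_4,v_6]

so the chain groups are C_0 ≅ Z^10, C_1 ≅ Z^16, C_2 ≅ Z^3.

Boundary ∂_1: C_1 → C_0 sends each edge [p,q] (with p < q) to q − p.
The resulting 10×16 matrix has rank 9, and its Smith normal form has invariant factors (1,1,1,1,1,1,1,1,1).

Boundary ∂_2: C_2 → C_1 acts by ∂[p,q,r] = [q,r] − [p,r] + [p,q]. For instance
  ∂[v_0,v_3,v_9] = [v_3,v_9] − [v_0,v_9] + [v_0,v_3],
  ∂[v_1,v_4,v_6] = [v_4,v_6] − [v_1,v_6] + [v_1,v_4].
The 16×3 boundary matrix has rank 3 and Smith normal form diag(1,1,1).

From H_k ≅ ker(∂_k) / im(∂_{k+1}) we obtain:

  H_0: rank C_0 − rank ∂_1 = 10 − 9 = 1, and the invariant factors of ∂_1 are all 1, so H_0 = Z.
  H_1: rank ker ∂_1 − rank ∂_2 = (16 − 9) − 3 = 4, and the invariant factors of ∂_2 are all 1, so H_1 = Z^4.
  H_2: rank ker ∂_2 − rank ∂_3 = (3 − 3) − 0 = 0, and there is no ∂_3, so H_2 = 0.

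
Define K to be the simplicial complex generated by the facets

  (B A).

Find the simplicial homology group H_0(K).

Fix the vertex order A < B and write every simplex with vertices in increasing order. Then dim K = 1 and the simplices of K are:

  0-simplices (2): A, B
  1-simplices (1): AB

Hence C_0 ≅ Z^2, C_1 ≅ Z^1.

Boundary ∂_1: C_1 → C_0 maps an edge to its endpoints' difference, ∂[p,q] = q − p. For instance
  ∂AB = B − A.
This gives a 2×1 integer matrix of rank 1; reducing to Smith normal form yields diagonal entries (1).

From H_k ≅ ker(∂_k) / im(∂_{k+1}) we obtain:

  H_0: rank C_0 − rank ∂_1 = 2 − 1 = 1, and the invariant factors of ∂_1 are all 1, so H_0 ≅ Z.

H_0 ≅ Z.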